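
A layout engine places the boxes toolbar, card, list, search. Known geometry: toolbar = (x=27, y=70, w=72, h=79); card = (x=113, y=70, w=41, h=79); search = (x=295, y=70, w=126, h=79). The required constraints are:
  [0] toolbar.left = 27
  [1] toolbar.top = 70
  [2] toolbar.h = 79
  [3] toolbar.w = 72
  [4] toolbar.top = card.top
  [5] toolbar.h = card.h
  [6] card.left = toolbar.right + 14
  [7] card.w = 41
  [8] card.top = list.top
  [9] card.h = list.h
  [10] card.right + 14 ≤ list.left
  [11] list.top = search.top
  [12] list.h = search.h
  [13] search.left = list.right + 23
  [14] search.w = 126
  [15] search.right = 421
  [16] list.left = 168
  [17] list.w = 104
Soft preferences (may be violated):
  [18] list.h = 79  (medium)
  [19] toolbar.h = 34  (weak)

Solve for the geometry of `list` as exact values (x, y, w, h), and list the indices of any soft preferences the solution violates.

list = (x=168, y=70, w=104, h=79)
violated soft preferences: 19

1. list.y = 70  [card.top = list.top]
2. list.h = 79  [card.h = list.h]
3. list.x = 168  [list.left = 168]
4. list.w = 104  [list.w = 104]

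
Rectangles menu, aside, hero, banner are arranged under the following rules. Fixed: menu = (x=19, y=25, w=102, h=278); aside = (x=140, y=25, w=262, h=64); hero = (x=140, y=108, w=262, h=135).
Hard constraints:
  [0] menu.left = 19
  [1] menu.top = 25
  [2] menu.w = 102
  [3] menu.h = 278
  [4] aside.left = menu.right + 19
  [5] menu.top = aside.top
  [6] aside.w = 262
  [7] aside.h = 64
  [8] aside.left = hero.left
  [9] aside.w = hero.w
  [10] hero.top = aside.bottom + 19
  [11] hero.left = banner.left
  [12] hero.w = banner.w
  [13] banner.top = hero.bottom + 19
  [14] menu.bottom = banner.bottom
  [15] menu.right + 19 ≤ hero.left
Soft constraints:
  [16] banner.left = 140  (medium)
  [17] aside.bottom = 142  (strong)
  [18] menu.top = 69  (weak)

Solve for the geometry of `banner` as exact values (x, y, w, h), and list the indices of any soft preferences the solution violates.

banner = (x=140, y=262, w=262, h=41)
violated soft preferences: 17, 18

1. banner.x = 140  [hero.left = banner.left]
2. banner.w = 262  [hero.w = banner.w]
3. banner.y = 262  [banner.top = hero.bottom + 19]
4. banner.h = 41  [menu.bottom = banner.bottom]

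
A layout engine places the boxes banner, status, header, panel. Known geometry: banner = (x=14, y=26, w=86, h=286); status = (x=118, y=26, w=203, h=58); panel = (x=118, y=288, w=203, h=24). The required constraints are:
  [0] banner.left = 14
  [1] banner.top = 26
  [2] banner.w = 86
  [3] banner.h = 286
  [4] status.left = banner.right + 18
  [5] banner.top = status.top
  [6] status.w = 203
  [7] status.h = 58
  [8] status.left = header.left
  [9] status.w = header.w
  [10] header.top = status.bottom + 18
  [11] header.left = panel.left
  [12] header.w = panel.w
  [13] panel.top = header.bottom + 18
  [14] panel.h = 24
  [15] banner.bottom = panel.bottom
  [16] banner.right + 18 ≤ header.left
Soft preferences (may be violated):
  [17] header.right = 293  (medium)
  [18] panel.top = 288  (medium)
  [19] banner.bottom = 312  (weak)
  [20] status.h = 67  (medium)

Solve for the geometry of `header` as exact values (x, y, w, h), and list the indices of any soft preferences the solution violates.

header = (x=118, y=102, w=203, h=168)
violated soft preferences: 17, 20

1. header.x = 118  [status.left = header.left]
2. header.w = 203  [status.w = header.w]
3. header.y = 102  [header.top = status.bottom + 18]
4. header.h = 168  [panel.top = header.bottom + 18]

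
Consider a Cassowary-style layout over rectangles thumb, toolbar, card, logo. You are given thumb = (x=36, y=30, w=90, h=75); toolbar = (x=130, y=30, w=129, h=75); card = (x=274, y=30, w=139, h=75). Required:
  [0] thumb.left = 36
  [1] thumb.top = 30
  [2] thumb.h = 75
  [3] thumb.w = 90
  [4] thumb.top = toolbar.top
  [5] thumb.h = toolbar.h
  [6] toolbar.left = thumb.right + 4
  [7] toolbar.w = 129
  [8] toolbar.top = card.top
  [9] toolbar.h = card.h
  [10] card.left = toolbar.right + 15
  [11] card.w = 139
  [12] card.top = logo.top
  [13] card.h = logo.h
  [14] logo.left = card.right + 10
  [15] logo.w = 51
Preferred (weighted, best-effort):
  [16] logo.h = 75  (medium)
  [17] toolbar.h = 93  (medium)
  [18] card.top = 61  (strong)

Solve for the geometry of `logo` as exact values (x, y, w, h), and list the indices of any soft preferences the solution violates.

logo = (x=423, y=30, w=51, h=75)
violated soft preferences: 17, 18

1. logo.y = 30  [card.top = logo.top]
2. logo.h = 75  [card.h = logo.h]
3. logo.x = 423  [logo.left = card.right + 10]
4. logo.w = 51  [logo.w = 51]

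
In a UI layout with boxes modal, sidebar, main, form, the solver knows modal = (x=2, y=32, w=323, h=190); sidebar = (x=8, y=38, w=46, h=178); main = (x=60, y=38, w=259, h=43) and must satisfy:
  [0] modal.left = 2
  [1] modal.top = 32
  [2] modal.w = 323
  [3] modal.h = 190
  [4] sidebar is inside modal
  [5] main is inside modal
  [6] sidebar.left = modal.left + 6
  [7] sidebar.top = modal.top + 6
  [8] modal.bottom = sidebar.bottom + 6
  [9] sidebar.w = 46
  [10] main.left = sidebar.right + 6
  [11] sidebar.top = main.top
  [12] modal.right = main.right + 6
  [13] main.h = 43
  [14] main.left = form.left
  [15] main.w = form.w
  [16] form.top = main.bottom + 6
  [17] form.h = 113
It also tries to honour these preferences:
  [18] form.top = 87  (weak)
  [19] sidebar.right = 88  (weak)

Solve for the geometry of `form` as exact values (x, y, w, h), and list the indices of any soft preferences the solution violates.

1. form.x = 60  [main.left = form.left]
2. form.w = 259  [main.w = form.w]
3. form.y = 87  [form.top = main.bottom + 6]
4. form.h = 113  [form.h = 113]

form = (x=60, y=87, w=259, h=113)
violated soft preferences: 19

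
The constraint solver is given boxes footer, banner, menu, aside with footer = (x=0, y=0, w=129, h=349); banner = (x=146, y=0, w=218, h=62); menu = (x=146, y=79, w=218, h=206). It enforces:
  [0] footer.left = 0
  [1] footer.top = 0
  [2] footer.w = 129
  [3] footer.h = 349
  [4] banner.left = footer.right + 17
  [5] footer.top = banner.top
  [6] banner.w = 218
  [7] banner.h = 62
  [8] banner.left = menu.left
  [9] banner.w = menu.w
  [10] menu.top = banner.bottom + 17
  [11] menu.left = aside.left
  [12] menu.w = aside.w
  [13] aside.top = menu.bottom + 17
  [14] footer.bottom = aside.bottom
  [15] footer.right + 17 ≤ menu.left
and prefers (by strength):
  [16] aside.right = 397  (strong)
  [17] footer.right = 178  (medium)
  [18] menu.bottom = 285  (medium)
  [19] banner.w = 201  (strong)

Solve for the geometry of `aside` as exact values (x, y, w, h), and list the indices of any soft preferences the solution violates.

aside = (x=146, y=302, w=218, h=47)
violated soft preferences: 16, 17, 19

1. aside.x = 146  [menu.left = aside.left]
2. aside.w = 218  [menu.w = aside.w]
3. aside.y = 302  [aside.top = menu.bottom + 17]
4. aside.h = 47  [footer.bottom = aside.bottom]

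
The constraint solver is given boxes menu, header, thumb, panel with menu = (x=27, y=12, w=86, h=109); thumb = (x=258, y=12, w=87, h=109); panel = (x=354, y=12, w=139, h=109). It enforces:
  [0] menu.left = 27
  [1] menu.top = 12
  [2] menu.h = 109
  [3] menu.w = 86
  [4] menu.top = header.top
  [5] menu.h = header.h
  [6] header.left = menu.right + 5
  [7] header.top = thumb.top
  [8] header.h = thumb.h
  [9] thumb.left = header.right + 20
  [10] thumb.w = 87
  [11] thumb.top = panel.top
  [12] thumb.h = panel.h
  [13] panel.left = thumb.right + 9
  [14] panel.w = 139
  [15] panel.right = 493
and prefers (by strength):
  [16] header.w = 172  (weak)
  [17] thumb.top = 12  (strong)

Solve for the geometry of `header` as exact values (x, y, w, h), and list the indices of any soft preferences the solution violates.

1. header.y = 12  [menu.top = header.top]
2. header.h = 109  [menu.h = header.h]
3. header.x = 118  [header.left = menu.right + 5]
4. header.w = 120  [thumb.left = header.right + 20]

header = (x=118, y=12, w=120, h=109)
violated soft preferences: 16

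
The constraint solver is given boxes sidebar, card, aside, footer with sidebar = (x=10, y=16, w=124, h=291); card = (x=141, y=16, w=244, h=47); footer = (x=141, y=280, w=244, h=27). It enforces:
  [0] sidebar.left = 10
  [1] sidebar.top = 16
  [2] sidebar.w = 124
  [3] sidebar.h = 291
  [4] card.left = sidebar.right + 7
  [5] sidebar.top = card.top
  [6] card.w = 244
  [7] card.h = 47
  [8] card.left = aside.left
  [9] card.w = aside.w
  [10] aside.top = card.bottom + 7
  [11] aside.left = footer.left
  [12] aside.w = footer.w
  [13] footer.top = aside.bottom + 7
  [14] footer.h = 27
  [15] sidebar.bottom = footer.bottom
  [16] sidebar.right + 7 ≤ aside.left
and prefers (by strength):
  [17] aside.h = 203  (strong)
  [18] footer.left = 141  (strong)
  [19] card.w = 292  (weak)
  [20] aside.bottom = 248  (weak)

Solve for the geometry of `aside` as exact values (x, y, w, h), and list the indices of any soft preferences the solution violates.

aside = (x=141, y=70, w=244, h=203)
violated soft preferences: 19, 20

1. aside.x = 141  [card.left = aside.left]
2. aside.w = 244  [card.w = aside.w]
3. aside.y = 70  [aside.top = card.bottom + 7]
4. aside.h = 203  [footer.top = aside.bottom + 7]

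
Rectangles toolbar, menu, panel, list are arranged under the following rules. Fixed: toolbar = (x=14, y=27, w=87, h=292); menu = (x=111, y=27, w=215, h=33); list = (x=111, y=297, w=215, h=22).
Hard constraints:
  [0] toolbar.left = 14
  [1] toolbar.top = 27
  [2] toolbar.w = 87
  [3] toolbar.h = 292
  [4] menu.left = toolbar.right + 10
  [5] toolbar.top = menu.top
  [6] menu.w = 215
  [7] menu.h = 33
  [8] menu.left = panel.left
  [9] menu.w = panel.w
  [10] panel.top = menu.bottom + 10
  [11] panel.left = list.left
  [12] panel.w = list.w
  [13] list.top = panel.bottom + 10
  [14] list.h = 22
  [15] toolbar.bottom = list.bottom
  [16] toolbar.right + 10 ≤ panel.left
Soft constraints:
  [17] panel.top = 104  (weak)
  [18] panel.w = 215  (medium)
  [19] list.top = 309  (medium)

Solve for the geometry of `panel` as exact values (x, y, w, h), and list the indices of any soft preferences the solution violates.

panel = (x=111, y=70, w=215, h=217)
violated soft preferences: 17, 19

1. panel.x = 111  [menu.left = panel.left]
2. panel.w = 215  [menu.w = panel.w]
3. panel.y = 70  [panel.top = menu.bottom + 10]
4. panel.h = 217  [list.top = panel.bottom + 10]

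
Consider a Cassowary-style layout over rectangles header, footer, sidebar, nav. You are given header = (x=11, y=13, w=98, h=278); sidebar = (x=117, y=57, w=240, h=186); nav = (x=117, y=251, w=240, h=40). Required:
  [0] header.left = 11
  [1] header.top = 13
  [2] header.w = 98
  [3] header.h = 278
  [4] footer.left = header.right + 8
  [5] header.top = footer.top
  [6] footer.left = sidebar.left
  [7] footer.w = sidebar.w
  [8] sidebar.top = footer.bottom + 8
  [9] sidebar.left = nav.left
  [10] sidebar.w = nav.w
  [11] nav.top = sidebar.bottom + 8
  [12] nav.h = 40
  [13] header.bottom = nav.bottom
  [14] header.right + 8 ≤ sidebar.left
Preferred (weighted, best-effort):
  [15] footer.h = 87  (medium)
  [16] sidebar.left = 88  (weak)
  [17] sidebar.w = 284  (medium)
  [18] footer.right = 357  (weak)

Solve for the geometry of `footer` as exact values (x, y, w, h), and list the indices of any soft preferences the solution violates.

1. footer.x = 117  [footer.left = header.right + 8]
2. footer.y = 13  [header.top = footer.top]
3. footer.w = 240  [footer.w = sidebar.w]
4. footer.h = 36  [sidebar.top = footer.bottom + 8]

footer = (x=117, y=13, w=240, h=36)
violated soft preferences: 15, 16, 17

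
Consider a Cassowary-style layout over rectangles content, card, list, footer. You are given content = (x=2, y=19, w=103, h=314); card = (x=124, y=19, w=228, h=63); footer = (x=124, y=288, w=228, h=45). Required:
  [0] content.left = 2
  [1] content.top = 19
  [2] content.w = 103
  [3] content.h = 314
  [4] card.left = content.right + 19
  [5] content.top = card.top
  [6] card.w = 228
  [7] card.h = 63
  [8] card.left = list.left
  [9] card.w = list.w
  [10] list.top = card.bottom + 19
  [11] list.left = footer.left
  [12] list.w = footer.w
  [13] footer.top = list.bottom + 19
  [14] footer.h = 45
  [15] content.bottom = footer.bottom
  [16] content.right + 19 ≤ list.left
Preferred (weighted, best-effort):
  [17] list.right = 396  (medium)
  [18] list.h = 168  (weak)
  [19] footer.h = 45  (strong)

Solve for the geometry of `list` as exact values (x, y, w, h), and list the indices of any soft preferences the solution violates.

list = (x=124, y=101, w=228, h=168)
violated soft preferences: 17

1. list.x = 124  [card.left = list.left]
2. list.w = 228  [card.w = list.w]
3. list.y = 101  [list.top = card.bottom + 19]
4. list.h = 168  [footer.top = list.bottom + 19]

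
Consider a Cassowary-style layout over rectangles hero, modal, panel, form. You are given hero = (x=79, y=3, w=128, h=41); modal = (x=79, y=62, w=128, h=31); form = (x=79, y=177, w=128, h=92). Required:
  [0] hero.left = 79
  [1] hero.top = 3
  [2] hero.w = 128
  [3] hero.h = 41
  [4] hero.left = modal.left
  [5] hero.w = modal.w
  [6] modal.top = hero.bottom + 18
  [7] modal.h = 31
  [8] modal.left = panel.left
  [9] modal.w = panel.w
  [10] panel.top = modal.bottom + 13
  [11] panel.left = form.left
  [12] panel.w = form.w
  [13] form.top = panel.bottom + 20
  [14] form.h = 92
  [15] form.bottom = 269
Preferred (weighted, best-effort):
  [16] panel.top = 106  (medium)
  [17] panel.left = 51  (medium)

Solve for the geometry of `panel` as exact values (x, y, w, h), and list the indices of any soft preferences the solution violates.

panel = (x=79, y=106, w=128, h=51)
violated soft preferences: 17

1. panel.x = 79  [modal.left = panel.left]
2. panel.w = 128  [modal.w = panel.w]
3. panel.y = 106  [panel.top = modal.bottom + 13]
4. panel.h = 51  [form.top = panel.bottom + 20]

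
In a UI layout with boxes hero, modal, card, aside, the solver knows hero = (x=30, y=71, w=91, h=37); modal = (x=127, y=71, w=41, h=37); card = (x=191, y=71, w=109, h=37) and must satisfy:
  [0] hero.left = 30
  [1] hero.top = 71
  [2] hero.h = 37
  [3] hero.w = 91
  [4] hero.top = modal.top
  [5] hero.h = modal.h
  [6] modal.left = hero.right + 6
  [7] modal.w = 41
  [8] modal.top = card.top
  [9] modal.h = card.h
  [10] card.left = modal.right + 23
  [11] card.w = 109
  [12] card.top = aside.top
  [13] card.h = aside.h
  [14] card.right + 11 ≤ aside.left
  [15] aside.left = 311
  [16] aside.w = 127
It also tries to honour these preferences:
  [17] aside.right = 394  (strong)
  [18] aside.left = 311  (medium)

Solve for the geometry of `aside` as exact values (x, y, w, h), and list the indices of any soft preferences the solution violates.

1. aside.y = 71  [card.top = aside.top]
2. aside.h = 37  [card.h = aside.h]
3. aside.x = 311  [aside.left = 311]
4. aside.w = 127  [aside.w = 127]

aside = (x=311, y=71, w=127, h=37)
violated soft preferences: 17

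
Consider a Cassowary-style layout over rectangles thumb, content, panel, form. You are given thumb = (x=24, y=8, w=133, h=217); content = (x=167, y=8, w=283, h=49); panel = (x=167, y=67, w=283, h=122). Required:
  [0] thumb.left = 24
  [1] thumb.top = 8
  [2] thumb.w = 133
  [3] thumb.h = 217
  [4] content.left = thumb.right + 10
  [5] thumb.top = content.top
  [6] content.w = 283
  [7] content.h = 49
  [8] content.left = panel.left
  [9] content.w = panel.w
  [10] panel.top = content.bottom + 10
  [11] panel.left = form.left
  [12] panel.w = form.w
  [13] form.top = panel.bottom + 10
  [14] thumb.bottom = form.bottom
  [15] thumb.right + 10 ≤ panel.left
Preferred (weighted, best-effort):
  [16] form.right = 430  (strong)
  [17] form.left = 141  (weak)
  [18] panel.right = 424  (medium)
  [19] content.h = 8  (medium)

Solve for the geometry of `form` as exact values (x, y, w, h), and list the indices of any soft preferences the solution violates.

1. form.x = 167  [panel.left = form.left]
2. form.w = 283  [panel.w = form.w]
3. form.y = 199  [form.top = panel.bottom + 10]
4. form.h = 26  [thumb.bottom = form.bottom]

form = (x=167, y=199, w=283, h=26)
violated soft preferences: 16, 17, 18, 19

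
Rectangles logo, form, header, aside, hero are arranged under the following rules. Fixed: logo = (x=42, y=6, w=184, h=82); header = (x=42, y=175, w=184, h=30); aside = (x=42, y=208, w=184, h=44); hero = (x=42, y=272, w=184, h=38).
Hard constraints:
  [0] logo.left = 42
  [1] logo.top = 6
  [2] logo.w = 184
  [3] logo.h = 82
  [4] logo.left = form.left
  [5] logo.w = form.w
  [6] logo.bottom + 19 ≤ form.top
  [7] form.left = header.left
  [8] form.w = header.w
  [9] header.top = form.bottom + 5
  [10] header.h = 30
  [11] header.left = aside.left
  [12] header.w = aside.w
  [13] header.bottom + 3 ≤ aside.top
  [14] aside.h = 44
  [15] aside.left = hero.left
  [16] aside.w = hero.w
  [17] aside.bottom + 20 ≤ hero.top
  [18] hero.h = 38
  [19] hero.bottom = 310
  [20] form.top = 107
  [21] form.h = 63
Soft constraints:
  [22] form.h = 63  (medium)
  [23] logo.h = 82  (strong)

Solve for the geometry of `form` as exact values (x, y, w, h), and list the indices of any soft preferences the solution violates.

1. form.x = 42  [logo.left = form.left]
2. form.w = 184  [logo.w = form.w]
3. form.y = 107  [form.top = 107]
4. form.h = 63  [form.h = 63]

form = (x=42, y=107, w=184, h=63)
violated soft preferences: none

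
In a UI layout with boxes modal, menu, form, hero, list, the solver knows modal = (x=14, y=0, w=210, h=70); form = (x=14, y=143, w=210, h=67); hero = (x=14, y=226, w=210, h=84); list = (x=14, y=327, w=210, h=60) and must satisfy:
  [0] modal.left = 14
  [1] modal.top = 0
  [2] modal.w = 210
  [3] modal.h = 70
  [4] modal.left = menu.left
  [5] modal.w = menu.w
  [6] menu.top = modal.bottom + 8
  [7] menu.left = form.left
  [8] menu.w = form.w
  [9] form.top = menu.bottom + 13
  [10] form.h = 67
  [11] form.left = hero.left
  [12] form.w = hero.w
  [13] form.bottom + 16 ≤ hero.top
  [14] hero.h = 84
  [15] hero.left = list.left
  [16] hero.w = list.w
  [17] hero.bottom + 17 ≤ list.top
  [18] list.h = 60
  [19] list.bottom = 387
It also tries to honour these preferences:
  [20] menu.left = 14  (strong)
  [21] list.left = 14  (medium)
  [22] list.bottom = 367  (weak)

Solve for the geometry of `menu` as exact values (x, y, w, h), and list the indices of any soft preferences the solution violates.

1. menu.x = 14  [modal.left = menu.left]
2. menu.w = 210  [modal.w = menu.w]
3. menu.y = 78  [menu.top = modal.bottom + 8]
4. menu.h = 52  [form.top = menu.bottom + 13]

menu = (x=14, y=78, w=210, h=52)
violated soft preferences: 22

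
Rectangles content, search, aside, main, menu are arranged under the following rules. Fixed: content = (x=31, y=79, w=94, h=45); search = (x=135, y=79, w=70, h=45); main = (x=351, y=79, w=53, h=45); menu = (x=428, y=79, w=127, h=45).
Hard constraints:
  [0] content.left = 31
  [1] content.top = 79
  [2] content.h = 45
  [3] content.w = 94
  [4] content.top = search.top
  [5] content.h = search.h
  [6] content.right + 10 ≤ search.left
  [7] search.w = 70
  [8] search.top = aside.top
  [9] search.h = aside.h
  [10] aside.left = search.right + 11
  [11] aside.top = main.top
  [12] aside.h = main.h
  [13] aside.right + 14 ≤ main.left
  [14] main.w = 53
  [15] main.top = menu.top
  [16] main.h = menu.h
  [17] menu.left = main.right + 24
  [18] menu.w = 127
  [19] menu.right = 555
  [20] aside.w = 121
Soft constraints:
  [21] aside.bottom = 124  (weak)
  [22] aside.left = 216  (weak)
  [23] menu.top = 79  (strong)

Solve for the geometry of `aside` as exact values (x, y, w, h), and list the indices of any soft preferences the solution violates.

aside = (x=216, y=79, w=121, h=45)
violated soft preferences: none

1. aside.y = 79  [search.top = aside.top]
2. aside.h = 45  [search.h = aside.h]
3. aside.x = 216  [aside.left = search.right + 11]
4. aside.w = 121  [aside.w = 121]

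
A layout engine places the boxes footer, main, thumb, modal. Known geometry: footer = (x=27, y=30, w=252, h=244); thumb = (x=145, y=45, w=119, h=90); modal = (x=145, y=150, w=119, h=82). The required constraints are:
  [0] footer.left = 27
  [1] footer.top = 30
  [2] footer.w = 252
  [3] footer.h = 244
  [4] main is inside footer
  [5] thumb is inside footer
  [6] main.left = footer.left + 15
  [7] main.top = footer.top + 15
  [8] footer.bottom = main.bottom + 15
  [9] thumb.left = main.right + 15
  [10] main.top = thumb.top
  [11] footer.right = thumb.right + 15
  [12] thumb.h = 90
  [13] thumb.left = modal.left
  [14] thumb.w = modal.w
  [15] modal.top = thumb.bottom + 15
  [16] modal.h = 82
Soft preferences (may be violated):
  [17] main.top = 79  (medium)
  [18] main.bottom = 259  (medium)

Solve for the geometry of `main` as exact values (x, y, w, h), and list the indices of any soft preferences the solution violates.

main = (x=42, y=45, w=88, h=214)
violated soft preferences: 17

1. main.x = 42  [main.left = footer.left + 15]
2. main.y = 45  [main.top = footer.top + 15]
3. main.h = 214  [footer.bottom = main.bottom + 15]
4. main.w = 88  [thumb.left = main.right + 15]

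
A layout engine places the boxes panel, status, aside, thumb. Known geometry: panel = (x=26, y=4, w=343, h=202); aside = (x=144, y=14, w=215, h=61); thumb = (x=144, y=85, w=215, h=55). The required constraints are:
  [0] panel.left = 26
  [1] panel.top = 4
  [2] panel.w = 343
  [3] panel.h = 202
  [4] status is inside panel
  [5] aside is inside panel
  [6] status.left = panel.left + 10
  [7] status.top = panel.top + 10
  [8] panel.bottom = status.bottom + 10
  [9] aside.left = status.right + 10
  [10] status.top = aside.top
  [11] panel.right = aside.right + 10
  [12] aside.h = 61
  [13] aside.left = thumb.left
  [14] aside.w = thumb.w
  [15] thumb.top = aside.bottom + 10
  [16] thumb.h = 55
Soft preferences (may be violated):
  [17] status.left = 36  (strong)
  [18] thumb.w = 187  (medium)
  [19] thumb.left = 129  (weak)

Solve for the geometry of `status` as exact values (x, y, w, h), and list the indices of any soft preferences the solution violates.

1. status.x = 36  [status.left = panel.left + 10]
2. status.y = 14  [status.top = panel.top + 10]
3. status.h = 182  [panel.bottom = status.bottom + 10]
4. status.w = 98  [aside.left = status.right + 10]

status = (x=36, y=14, w=98, h=182)
violated soft preferences: 18, 19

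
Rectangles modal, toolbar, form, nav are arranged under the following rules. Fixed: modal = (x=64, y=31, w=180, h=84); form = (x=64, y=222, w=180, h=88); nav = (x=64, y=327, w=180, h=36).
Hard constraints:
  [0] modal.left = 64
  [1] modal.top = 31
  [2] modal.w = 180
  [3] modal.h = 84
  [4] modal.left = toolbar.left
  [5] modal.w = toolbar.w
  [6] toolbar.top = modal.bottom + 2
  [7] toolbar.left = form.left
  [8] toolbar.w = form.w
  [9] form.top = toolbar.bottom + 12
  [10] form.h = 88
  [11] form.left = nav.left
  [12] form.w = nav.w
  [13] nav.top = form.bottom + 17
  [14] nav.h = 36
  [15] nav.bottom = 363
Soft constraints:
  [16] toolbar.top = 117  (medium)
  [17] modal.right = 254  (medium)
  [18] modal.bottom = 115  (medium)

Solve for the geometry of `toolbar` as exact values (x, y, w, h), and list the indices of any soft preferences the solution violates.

toolbar = (x=64, y=117, w=180, h=93)
violated soft preferences: 17

1. toolbar.x = 64  [modal.left = toolbar.left]
2. toolbar.w = 180  [modal.w = toolbar.w]
3. toolbar.y = 117  [toolbar.top = modal.bottom + 2]
4. toolbar.h = 93  [form.top = toolbar.bottom + 12]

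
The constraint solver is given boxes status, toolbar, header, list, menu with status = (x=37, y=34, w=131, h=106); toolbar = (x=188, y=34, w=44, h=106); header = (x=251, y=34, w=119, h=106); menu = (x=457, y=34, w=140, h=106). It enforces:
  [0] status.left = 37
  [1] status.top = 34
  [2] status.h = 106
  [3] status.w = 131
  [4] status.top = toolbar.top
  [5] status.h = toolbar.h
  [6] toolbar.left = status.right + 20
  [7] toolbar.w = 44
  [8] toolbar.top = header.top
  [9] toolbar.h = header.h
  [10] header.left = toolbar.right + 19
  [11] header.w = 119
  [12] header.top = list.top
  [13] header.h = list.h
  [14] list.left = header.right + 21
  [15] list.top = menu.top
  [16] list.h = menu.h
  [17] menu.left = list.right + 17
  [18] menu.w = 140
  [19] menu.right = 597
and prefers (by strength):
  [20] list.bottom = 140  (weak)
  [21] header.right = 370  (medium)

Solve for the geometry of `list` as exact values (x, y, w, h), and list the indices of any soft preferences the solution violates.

1. list.y = 34  [header.top = list.top]
2. list.h = 106  [header.h = list.h]
3. list.x = 391  [list.left = header.right + 21]
4. list.w = 49  [menu.left = list.right + 17]

list = (x=391, y=34, w=49, h=106)
violated soft preferences: none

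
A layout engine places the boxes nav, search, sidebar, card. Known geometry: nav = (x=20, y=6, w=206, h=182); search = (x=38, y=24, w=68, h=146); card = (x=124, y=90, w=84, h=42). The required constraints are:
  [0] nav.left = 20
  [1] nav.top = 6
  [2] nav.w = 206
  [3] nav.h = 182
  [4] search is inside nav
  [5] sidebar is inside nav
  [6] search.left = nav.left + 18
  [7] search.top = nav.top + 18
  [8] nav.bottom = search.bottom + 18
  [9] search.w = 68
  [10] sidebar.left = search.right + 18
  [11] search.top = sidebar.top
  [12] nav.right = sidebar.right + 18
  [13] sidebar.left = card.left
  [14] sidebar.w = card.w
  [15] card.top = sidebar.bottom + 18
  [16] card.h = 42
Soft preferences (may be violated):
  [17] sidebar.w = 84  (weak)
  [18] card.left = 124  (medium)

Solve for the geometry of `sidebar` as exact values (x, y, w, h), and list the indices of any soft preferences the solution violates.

sidebar = (x=124, y=24, w=84, h=48)
violated soft preferences: none

1. sidebar.x = 124  [sidebar.left = search.right + 18]
2. sidebar.y = 24  [search.top = sidebar.top]
3. sidebar.w = 84  [nav.right = sidebar.right + 18]
4. sidebar.h = 48  [card.top = sidebar.bottom + 18]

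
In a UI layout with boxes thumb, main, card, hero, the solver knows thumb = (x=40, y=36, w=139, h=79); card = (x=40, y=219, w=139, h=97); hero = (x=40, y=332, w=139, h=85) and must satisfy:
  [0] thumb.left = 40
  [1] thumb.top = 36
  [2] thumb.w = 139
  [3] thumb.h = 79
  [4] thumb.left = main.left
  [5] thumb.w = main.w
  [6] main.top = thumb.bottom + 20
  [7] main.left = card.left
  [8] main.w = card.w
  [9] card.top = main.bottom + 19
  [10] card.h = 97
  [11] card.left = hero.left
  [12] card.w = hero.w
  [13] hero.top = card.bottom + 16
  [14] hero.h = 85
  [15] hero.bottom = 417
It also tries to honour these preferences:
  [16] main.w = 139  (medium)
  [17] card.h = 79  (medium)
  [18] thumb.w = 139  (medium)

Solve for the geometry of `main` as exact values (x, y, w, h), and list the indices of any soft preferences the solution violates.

main = (x=40, y=135, w=139, h=65)
violated soft preferences: 17

1. main.x = 40  [thumb.left = main.left]
2. main.w = 139  [thumb.w = main.w]
3. main.y = 135  [main.top = thumb.bottom + 20]
4. main.h = 65  [card.top = main.bottom + 19]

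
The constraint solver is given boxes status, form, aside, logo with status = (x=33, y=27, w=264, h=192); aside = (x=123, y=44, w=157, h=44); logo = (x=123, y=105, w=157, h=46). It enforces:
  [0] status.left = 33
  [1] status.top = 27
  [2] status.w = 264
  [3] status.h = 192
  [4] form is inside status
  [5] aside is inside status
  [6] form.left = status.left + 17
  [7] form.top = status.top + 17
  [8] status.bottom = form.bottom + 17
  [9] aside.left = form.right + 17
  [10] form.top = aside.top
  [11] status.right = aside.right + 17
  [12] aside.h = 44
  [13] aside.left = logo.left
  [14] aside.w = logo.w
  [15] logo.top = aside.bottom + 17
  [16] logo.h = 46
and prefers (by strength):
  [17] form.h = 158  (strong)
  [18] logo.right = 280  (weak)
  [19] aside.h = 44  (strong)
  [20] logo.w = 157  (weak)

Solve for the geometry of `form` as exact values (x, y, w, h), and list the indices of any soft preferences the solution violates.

1. form.x = 50  [form.left = status.left + 17]
2. form.y = 44  [form.top = status.top + 17]
3. form.h = 158  [status.bottom = form.bottom + 17]
4. form.w = 56  [aside.left = form.right + 17]

form = (x=50, y=44, w=56, h=158)
violated soft preferences: none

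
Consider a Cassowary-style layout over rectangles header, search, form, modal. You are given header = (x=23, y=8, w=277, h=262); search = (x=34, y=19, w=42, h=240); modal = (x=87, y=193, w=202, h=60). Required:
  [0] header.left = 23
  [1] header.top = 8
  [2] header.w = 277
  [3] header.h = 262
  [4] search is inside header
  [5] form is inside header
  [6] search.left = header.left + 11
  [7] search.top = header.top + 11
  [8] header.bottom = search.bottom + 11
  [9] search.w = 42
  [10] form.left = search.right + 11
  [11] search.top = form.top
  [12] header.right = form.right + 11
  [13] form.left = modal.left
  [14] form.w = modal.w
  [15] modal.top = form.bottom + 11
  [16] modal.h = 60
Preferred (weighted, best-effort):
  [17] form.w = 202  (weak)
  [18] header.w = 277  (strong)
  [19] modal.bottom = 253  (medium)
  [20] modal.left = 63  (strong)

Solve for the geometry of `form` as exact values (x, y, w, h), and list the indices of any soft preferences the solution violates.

1. form.x = 87  [form.left = search.right + 11]
2. form.y = 19  [search.top = form.top]
3. form.w = 202  [header.right = form.right + 11]
4. form.h = 163  [modal.top = form.bottom + 11]

form = (x=87, y=19, w=202, h=163)
violated soft preferences: 20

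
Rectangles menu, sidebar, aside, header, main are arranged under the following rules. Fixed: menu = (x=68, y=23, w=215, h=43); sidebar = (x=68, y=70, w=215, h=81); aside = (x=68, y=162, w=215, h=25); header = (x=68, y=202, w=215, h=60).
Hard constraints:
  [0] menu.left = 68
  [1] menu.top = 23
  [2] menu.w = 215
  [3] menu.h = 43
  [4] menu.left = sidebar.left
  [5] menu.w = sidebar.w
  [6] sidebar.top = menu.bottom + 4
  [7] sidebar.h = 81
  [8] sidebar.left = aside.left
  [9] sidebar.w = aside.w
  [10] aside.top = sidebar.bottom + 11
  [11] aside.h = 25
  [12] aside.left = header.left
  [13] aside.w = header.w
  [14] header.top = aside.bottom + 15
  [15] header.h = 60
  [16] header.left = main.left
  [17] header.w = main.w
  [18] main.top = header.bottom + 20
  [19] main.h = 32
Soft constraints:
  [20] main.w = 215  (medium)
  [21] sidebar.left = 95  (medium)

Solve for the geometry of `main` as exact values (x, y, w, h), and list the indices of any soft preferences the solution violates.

main = (x=68, y=282, w=215, h=32)
violated soft preferences: 21

1. main.x = 68  [header.left = main.left]
2. main.w = 215  [header.w = main.w]
3. main.y = 282  [main.top = header.bottom + 20]
4. main.h = 32  [main.h = 32]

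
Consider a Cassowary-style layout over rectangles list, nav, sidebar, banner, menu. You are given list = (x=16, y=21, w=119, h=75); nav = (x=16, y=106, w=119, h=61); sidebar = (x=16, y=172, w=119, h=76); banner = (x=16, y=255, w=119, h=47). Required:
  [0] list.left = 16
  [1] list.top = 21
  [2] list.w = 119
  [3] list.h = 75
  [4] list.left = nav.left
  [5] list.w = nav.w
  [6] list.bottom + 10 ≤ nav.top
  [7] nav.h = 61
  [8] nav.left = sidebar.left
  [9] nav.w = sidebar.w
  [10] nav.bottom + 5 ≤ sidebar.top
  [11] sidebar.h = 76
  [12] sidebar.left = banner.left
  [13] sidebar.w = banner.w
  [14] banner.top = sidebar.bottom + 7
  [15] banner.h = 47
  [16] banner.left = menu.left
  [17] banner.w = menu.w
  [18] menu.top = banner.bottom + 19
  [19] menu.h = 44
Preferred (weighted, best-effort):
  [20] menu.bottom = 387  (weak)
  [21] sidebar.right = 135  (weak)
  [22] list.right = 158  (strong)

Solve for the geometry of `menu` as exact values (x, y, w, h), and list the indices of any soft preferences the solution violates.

1. menu.x = 16  [banner.left = menu.left]
2. menu.w = 119  [banner.w = menu.w]
3. menu.y = 321  [menu.top = banner.bottom + 19]
4. menu.h = 44  [menu.h = 44]

menu = (x=16, y=321, w=119, h=44)
violated soft preferences: 20, 22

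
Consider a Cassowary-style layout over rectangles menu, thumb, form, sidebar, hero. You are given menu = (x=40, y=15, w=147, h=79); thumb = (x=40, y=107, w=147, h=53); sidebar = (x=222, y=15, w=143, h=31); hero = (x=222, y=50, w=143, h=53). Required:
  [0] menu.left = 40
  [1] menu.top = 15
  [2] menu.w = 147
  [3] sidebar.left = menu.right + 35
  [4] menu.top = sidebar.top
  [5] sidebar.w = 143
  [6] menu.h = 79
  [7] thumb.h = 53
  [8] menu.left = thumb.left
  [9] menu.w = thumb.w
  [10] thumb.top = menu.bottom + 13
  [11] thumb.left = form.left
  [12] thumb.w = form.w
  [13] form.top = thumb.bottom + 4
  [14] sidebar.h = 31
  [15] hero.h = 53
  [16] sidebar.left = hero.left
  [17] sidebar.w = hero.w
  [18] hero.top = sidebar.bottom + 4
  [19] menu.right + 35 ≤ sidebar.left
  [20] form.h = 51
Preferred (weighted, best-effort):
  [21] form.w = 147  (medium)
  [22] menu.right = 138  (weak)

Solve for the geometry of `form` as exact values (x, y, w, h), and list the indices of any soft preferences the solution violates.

1. form.x = 40  [thumb.left = form.left]
2. form.w = 147  [thumb.w = form.w]
3. form.y = 164  [form.top = thumb.bottom + 4]
4. form.h = 51  [form.h = 51]

form = (x=40, y=164, w=147, h=51)
violated soft preferences: 22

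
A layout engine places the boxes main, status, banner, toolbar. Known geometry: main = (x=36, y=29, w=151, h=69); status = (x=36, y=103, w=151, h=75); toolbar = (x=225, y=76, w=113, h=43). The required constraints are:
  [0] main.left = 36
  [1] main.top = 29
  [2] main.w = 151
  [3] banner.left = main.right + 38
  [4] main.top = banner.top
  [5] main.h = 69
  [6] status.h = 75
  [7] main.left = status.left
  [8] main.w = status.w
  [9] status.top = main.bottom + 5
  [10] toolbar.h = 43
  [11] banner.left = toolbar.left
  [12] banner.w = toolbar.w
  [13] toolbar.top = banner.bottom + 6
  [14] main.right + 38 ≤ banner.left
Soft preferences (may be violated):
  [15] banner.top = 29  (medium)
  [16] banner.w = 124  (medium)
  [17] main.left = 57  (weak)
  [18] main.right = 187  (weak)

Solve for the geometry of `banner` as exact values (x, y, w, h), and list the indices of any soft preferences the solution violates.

1. banner.x = 225  [banner.left = main.right + 38]
2. banner.y = 29  [main.top = banner.top]
3. banner.w = 113  [banner.w = toolbar.w]
4. banner.h = 41  [toolbar.top = banner.bottom + 6]

banner = (x=225, y=29, w=113, h=41)
violated soft preferences: 16, 17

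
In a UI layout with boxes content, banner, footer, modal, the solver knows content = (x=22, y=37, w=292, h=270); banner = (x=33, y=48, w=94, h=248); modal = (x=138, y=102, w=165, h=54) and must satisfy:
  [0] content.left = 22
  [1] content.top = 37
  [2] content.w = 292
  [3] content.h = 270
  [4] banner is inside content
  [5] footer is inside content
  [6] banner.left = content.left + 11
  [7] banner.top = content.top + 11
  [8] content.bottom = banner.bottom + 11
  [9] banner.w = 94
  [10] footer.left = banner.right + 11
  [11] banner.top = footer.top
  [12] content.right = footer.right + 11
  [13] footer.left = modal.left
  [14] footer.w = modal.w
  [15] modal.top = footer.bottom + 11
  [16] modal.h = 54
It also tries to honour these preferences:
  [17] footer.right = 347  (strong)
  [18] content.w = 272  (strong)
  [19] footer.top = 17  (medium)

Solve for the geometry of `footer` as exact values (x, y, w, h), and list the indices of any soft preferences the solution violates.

footer = (x=138, y=48, w=165, h=43)
violated soft preferences: 17, 18, 19

1. footer.x = 138  [footer.left = banner.right + 11]
2. footer.y = 48  [banner.top = footer.top]
3. footer.w = 165  [content.right = footer.right + 11]
4. footer.h = 43  [modal.top = footer.bottom + 11]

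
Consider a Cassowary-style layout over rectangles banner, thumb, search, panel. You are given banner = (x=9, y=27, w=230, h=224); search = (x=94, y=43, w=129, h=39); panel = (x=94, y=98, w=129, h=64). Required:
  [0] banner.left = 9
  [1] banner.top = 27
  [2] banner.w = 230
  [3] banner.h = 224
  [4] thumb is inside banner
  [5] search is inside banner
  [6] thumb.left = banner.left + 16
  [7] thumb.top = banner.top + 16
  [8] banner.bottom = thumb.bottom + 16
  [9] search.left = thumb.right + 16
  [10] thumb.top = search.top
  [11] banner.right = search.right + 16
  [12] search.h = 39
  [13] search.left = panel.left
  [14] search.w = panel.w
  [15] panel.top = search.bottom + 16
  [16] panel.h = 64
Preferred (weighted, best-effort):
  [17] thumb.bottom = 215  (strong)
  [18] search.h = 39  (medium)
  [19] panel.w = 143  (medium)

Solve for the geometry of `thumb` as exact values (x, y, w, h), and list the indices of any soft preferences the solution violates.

thumb = (x=25, y=43, w=53, h=192)
violated soft preferences: 17, 19

1. thumb.x = 25  [thumb.left = banner.left + 16]
2. thumb.y = 43  [thumb.top = banner.top + 16]
3. thumb.h = 192  [banner.bottom = thumb.bottom + 16]
4. thumb.w = 53  [search.left = thumb.right + 16]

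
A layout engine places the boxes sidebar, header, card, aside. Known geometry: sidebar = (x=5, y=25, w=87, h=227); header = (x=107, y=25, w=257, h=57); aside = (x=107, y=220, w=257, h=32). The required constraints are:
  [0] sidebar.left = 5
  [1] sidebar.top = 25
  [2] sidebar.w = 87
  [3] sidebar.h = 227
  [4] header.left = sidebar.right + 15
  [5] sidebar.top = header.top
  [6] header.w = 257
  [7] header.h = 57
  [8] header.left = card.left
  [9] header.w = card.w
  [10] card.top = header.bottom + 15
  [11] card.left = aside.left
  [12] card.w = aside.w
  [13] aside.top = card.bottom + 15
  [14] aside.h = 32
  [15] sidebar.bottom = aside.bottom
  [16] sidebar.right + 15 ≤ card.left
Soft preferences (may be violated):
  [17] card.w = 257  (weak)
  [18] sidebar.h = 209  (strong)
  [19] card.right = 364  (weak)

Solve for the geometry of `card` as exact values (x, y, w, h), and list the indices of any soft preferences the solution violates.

1. card.x = 107  [header.left = card.left]
2. card.w = 257  [header.w = card.w]
3. card.y = 97  [card.top = header.bottom + 15]
4. card.h = 108  [aside.top = card.bottom + 15]

card = (x=107, y=97, w=257, h=108)
violated soft preferences: 18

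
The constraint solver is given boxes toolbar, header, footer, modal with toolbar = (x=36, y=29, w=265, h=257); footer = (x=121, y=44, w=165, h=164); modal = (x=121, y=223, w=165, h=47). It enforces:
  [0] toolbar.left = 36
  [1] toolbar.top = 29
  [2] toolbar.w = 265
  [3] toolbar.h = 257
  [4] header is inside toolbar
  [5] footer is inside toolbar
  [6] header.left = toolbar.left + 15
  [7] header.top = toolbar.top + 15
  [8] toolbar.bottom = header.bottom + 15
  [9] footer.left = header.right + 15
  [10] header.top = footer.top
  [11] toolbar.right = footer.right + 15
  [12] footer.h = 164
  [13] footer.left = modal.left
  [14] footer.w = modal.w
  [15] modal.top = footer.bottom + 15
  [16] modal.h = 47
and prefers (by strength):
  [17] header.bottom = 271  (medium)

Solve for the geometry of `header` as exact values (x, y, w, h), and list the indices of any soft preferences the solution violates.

header = (x=51, y=44, w=55, h=227)
violated soft preferences: none

1. header.x = 51  [header.left = toolbar.left + 15]
2. header.y = 44  [header.top = toolbar.top + 15]
3. header.h = 227  [toolbar.bottom = header.bottom + 15]
4. header.w = 55  [footer.left = header.right + 15]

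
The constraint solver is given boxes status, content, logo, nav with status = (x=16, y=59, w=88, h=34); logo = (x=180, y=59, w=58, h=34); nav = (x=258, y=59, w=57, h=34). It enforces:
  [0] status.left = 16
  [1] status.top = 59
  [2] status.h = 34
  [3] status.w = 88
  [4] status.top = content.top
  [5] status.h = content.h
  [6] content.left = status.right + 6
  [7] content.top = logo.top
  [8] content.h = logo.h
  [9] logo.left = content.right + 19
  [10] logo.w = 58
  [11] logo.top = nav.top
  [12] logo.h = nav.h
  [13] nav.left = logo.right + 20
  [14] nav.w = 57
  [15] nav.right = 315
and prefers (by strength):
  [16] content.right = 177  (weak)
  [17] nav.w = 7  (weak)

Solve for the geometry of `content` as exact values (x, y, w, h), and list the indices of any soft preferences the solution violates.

content = (x=110, y=59, w=51, h=34)
violated soft preferences: 16, 17

1. content.y = 59  [status.top = content.top]
2. content.h = 34  [status.h = content.h]
3. content.x = 110  [content.left = status.right + 6]
4. content.w = 51  [logo.left = content.right + 19]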